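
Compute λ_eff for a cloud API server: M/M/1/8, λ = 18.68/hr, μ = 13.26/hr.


ρ = 1.4087; P_K = (1−ρ)ρ^8/(1−ρ^9) = 0.304064
λ_eff = λ(1 − P_K) = 18.68·(1 − 0.304064) = 18.68·0.695936 = 13.0001 /hr

Final: 13.0001 /hr


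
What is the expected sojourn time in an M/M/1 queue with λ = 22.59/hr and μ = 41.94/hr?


W = 1/(μ−λ) = 1/(41.94 − 22.59) = 1/19.35 = 0.05168 hr

Final: 0.05168 hr


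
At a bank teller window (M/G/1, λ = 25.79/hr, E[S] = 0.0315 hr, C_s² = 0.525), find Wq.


ρ = λ·E[S] = 25.79·0.0315 = 0.8124
E[S²] = E[S]²(1+C_s²) = 0.0315²·(1+0.525) = 0.001513
Wq = λ·E[S²]/(2(1−ρ)) = 25.79·0.001513/(2·0.1876) = 0.10400 hr

Final: 0.10400 hr


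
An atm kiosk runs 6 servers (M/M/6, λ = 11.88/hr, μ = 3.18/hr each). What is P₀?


a = λ/μ = 11.88/3.18 = 3.7358; ρ = a/c = 0.6226
Σ_{k=0}^{5} a^k/k! (terms k=0..5) = 1.00000 + 3.73585 + 6.97828 + 8.68994 + 8.11607 + 6.06409 = 34.58423
Tail: a^6/(6!(1−ρ)) = 2718.54123/(720·0.3774) = 10.00574
P₀ = 1/(34.58423 + 10.00574) = 1/44.58997 = 0.022427

Final: 0.022427


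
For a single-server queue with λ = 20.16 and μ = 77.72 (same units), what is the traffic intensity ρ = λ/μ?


ρ = λ/μ = 20.16/77.72 = 0.2594

Final: 0.2594


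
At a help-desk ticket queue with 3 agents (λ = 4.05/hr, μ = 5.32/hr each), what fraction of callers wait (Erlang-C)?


a = λ/μ = 0.7613; ρ = a/3 = 0.2538
P₀ = 0.465206 (from M/M/c formula)
C(c,a) = [a^c/(c!(1−ρ))]·P₀ = [0.44119/(6·0.7462)]·0.465206
= 0.09854·0.465206 = 0.045840

Final: 0.045840


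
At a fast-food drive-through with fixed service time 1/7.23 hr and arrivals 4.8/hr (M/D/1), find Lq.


ρ = 4.8/7.23 = 0.6639
M/D/1: Lq = ρ²/(2(1−ρ)) = 0.4408/(2·0.3361) = 0.65570

Final: 0.65570


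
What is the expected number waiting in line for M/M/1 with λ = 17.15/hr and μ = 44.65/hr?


ρ = 17.15/44.65 = 0.3841
Lq = ρ²/(1−ρ) = 0.1475/0.6159 = 0.2395

Final: 0.2395


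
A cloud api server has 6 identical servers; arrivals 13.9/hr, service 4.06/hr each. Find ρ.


ρ = λ/(cμ) = 13.9/(6·4.06) = 13.9/24.36 = 0.5706

Final: 0.5706


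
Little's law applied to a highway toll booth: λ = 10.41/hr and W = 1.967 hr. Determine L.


L = λW = 10.41·1.967 = 20.4765

Final: 20.4765


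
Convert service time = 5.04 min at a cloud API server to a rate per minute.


μ = 1/(service time) in consistent units.
1 minute = 1 min, so μ = 1/5.04 = 0.1984 per minute

Final: 0.1984 /min


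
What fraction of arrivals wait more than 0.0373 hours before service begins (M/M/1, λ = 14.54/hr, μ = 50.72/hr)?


ρ = 14.54/50.72 = 0.2867
P(Wq > t) = ρ·e^{−(μ−λ)t} = 0.2867·e^{−1.3495}
= 0.2867·0.259366 = 0.074353

Final: 0.074353


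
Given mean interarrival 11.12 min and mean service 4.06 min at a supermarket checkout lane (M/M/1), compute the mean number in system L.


λ = 60/11.12 = 5.3957 /hr
μ = 60/4.06 = 14.7783 /hr
ρ = λ/μ = 5.3957/14.7783 = 0.3651
L = ρ/(1−ρ) = 0.3651/0.6349 = 0.5751

Final: 0.5751


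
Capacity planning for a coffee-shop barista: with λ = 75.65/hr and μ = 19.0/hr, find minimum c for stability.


Stability requires cμ > λ ⇔ c > λ/μ.
λ/μ = 75.65/19.0 = 3.9816
Minimum integer c = ⌊3.9816⌋ + 1 = 4
Check: 4·19.0 = 76.00 > 75.65, while 3·19.0 = 57.00 ≤ 75.65

Final: 4 servers


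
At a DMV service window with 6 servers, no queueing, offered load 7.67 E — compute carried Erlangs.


B(6,7.67) = 0.371354 (Erlang-B)
Carried load = a(1 − B) = 7.67·(1 − 0.371354) = 7.67·0.628646 = 4.8217 E

Final: 4.8217 Erlangs


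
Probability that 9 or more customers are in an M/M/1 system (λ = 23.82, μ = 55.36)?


ρ = 23.82/55.36 = 0.4303
P(N ≥ n) = ρ^n = 0.4303^9 = 0.0005055

Final: 0.0005055


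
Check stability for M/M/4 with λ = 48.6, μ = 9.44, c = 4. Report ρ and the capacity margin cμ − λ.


Total capacity cμ = 4·9.44 = 37.76/hr
ρ = λ/(cμ) = 48.6/37.76 = 1.2871
Stable ⇔ ρ < 1: NO
Spare capacity = cμ − λ = 37.76 − 48.6 = -10.84/hr

Final: ρ = 1.2871; unstable; margin = -10.84/hr


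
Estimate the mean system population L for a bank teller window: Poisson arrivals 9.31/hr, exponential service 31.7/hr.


ρ = λ/μ = 9.31/31.7 = 0.2937
L = ρ/(1−ρ) = 0.2937/(1 − 0.2937) = 0.2937/0.7063 = 0.4158

Final: 0.4158


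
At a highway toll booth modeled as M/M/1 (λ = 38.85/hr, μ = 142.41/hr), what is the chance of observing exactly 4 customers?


ρ = 38.85/142.41 = 0.2728
P_n = (1−ρ)·ρ^n = (1 − 0.2728)·0.2728^4 = 0.7272·0.005539 = 0.004028

Final: 0.004028


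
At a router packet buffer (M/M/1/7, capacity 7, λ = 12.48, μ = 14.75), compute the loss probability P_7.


ρ = λ/μ = 12.48/14.75 = 0.8461
P_K = (1−ρ)ρ^K/(1−ρ^(K+1)) = (0.1539·0.310426)/(1 − 0.262652)
= 0.047774/0.737348 = 0.064792

Final: 0.064792


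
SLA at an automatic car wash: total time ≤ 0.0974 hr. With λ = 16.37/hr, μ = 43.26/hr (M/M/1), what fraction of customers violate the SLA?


W ~ Exponential(μ−λ) for M/M/1.
μ − λ = 43.26 − 16.37 = 26.8900
P(W > t) = e^{−(μ−λ)t} = e^{−2.6191} = 0.072869

Final: 0.072869


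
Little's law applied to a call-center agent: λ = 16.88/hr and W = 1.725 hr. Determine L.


L = λW = 16.88·1.725 = 29.1180

Final: 29.1180


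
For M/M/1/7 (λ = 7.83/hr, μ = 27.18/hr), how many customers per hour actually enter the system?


ρ = 0.2881; P_K = (1−ρ)ρ^7/(1−ρ^8) = 0.0001172
λ_eff = λ(1 − P_K) = 7.83·(1 − 0.0001172) = 7.83·0.999883 = 7.8291 /hr

Final: 7.8291 /hr


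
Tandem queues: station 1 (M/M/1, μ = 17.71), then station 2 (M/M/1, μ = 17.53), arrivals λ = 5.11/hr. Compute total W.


Each node sees arrival rate λ = 5.11/hr (tandem ⇒ throughput preserved).
W₁ = 1/(μ₁−λ) = 1/(17.71−5.11) = 0.07937 hr
W₂ = 1/(μ₂−λ) = 1/(17.53−5.11) = 0.08052 hr
W_total = W₁ + W₂ = 0.07937 + 0.08052 = 0.15988 hr

Final: 0.15988 hr


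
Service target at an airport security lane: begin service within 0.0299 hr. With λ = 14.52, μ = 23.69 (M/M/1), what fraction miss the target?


ρ = 14.52/23.69 = 0.6129
P(Wq > t) = ρ·e^{−(μ−λ)t} = 0.6129·e^{−0.2742}
= 0.6129·0.760193 = 0.465935

Final: 0.465935


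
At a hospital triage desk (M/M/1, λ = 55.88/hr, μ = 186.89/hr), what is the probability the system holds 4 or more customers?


ρ = 55.88/186.89 = 0.2990
P(N ≥ n) = ρ^n = 0.2990^4 = 0.007992

Final: 0.007992


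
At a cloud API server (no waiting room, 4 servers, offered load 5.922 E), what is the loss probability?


B(c,a) = (a^c/c!) / Σ_{k=0}^{c} a^k/k!
a^4/4! = 51.246283
Σ terms (k=0..4): 1.00000 + 5.92200 + 17.53504 + 34.61417 + 51.24628 = 110.317498
B = 51.246283/110.317498 = 0.464534

Final: 0.464534


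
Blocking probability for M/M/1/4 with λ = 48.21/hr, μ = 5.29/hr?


ρ = λ/μ = 48.21/5.29 = 9.1134
P_K = (1−ρ)ρ^K/(1−ρ^(K+1)) = (-8.1134·6898.042055)/(1 − 62864.765119)
= -55966.723063/-62863.765119 = 0.890286

Final: 0.890286


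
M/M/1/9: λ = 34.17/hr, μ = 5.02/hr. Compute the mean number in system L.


ρ = 34.17/5.02 = 6.8068
L = ρ[1 − (K+1)ρ^K + Kρ^(K+1)] / [(1−ρ)(1−ρ^(K+1))]
Numerator: 6.8068·(1 − 10·31366882.342242 + 9·213507244.947094) = 10944585533.148533
Denominator: (-5.8068)·(-213507243.947094) = 1239788079.891989
L = 10944585533.148533/1239788079.891989 = 8.8278

Final: 8.8278


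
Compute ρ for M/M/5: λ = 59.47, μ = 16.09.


ρ = λ/(cμ) = 59.47/(5·16.09) = 59.47/80.45 = 0.7392

Final: 0.7392


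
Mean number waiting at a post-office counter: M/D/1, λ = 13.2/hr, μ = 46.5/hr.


ρ = 13.2/46.5 = 0.2839
M/D/1: Lq = ρ²/(2(1−ρ)) = 0.08058/(2·0.7161) = 0.05626

Final: 0.05626


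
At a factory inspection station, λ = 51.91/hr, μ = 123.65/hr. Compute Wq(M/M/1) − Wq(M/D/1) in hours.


ρ = 51.91/123.65 = 0.4198
Wq(M/M/1) = ρ/(μ−λ) = 0.4198/71.74 = 0.005852 hr
Wq(M/D/1) = ρ/(2(μ−λ)) = 0.002926 hr
Savings = 0.005852 − 0.002926 = 0.002926 hr

Final: 0.002926 hr


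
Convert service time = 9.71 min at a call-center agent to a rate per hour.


μ = 1/(service time) in consistent units.
1 hour = 60 min, so μ = 60/9.71 = 6.1792 per hour

Final: 6.1792 /hr


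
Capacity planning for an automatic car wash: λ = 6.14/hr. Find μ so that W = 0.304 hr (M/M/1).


W = 1/(μ−λ) ⇒ μ − λ = 1/W = 1/0.304 = 3.2895
μ = λ + 1/W = 6.14 + 3.2895 = 9.4295 per hr

Final: 9.4295 /hr


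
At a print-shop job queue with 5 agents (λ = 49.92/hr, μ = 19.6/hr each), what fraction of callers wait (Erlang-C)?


a = λ/μ = 2.5469; ρ = a/5 = 0.5094
P₀ = 0.076233 (from M/M/c formula)
C(c,a) = [a^c/(c!(1−ρ))]·P₀ = [107.17476/(120·0.4906)]·0.076233
= 1.82043·0.076233 = 0.138776

Final: 0.138776


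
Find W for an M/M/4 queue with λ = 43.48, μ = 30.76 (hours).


a = 1.4135; ρ = 0.3534; P₀ = 0.241516
Lq = P₀·a^c·ρ/(c!(1−ρ)²) = 0.03395
Wq = Lq/λ = 0.03395/43.48 = 0.0007809 hr
W = Wq + 1/μ = 0.0007809 + 0.03251 = 0.03329 hr

Final: 0.03329 hr


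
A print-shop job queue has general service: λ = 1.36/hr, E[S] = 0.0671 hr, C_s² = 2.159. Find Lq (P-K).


ρ = λ·E[S] = 1.36·0.0671 = 0.09126
Lq = ρ²(1+C_s²)/(2(1−ρ)) = 0.008328·(1+2.159)/(2·0.9087)
= 0.008328·3.1590/1.8175 = 0.01447

Final: 0.01447


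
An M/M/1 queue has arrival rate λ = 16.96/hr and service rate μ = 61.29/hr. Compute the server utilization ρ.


ρ = λ/μ = 16.96/61.29 = 0.2767

Final: 0.2767


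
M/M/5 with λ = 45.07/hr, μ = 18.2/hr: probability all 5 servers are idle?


a = λ/μ = 45.07/18.2 = 2.4764; ρ = a/c = 0.4953
Σ_{k=0}^{4} a^k/k! (terms k=0..4) = 1.00000 + 2.47637 + 3.06621 + 2.53103 + 1.56694 = 10.64056
Tail: a^5/(5!(1−ρ)) = 93.12812/(120·0.5047) = 1.53760
P₀ = 1/(10.64056 + 1.53760) = 1/12.17816 = 0.082114

Final: 0.082114


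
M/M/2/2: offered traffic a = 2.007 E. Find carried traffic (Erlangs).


B(2,2.007) = 0.401118 (Erlang-B)
Carried load = a(1 − B) = 2.007·(1 − 0.401118) = 2.007·0.598882 = 1.2020 E

Final: 1.2020 Erlangs


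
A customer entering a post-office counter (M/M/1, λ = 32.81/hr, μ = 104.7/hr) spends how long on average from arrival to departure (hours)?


W = 1/(μ−λ) = 1/(104.7 − 32.81) = 1/71.89 = 0.01391 hr

Final: 0.01391 hr


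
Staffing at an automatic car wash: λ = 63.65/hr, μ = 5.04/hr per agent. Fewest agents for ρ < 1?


Stability requires cμ > λ ⇔ c > λ/μ.
λ/μ = 63.65/5.04 = 12.6290
Minimum integer c = ⌊12.6290⌋ + 1 = 13
Check: 13·5.04 = 65.52 > 63.65, while 12·5.04 = 60.48 ≤ 63.65

Final: 13 servers


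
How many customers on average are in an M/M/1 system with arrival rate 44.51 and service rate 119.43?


ρ = λ/μ = 44.51/119.43 = 0.3727
L = ρ/(1−ρ) = 0.3727/(1 − 0.3727) = 0.3727/0.6273 = 0.5941

Final: 0.5941


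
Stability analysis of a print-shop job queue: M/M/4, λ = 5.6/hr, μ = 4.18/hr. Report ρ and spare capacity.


Total capacity cμ = 4·4.18 = 16.72/hr
ρ = λ/(cμ) = 5.6/16.72 = 0.3349
Stable ⇔ ρ < 1: YES
Spare capacity = cμ − λ = 16.72 − 5.6 = 11.12/hr

Final: ρ = 0.3349; stable; margin = 11.12/hr


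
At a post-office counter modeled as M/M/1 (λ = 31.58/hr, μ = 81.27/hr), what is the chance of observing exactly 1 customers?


ρ = 31.58/81.27 = 0.3886
P_n = (1−ρ)·ρ^n = (1 − 0.3886)·0.3886^1 = 0.6114·0.388581 = 0.237586

Final: 0.237586


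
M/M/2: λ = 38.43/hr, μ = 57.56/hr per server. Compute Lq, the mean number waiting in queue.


a = λ/μ = 0.6677; ρ = a/2 = 0.3338
P₀ = 0.499446
Lq = P₀·a^c·ρ / (c!·(1−ρ)²) = 0.499446·0.44576·0.3338/(2·0.44379)
= 0.08373

Final: 0.08373


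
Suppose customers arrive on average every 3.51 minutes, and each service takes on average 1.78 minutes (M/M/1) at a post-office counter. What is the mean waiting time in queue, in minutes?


λ = 60/3.51 = 17.0940 /hr
μ = 60/1.78 = 33.7079 /hr
ρ = λ/μ = 17.0940/33.7079 = 0.5071
Wq = ρ/(μ−λ) = 0.5071/(33.7079−17.0940) = 0.03052 hr
In minutes: 0.03052·60 = 1.831 min

Final: 1.831 min


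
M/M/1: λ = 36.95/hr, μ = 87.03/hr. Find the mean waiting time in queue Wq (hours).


ρ = 36.95/87.03 = 0.4246
Wq = ρ/(μ−λ) = 0.4246/(87.03 − 36.95) = 0.4246/50.08 = 0.008478 hr

Final: 0.008478 hr


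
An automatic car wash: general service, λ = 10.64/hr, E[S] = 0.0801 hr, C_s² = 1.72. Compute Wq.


ρ = λ·E[S] = 10.64·0.0801 = 0.8523
E[S²] = E[S]²(1+C_s²) = 0.0801²·(1+1.72) = 0.017452
Wq = λ·E[S²]/(2(1−ρ)) = 10.64·0.017452/(2·0.1477) = 0.62843 hr

Final: 0.62843 hr


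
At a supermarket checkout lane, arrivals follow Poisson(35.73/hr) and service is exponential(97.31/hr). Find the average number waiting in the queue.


ρ = 35.73/97.31 = 0.3672
Lq = ρ²/(1−ρ) = 0.1348/0.6328 = 0.2130

Final: 0.2130


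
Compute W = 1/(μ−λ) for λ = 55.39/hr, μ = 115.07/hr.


W = 1/(μ−λ) = 1/(115.07 − 55.39) = 1/59.68 = 0.01676 hr

Final: 0.01676 hr


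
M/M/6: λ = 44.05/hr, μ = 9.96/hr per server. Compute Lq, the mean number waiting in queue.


a = λ/μ = 4.4227; ρ = a/6 = 0.7371
P₀ = 0.010080
Lq = P₀·a^c·ρ / (c!·(1−ρ)²) = 0.010080·7483.75301·0.7371/(720·0.06911)
= 1.11756

Final: 1.11756


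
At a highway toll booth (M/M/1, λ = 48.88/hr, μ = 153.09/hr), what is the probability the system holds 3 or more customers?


ρ = 48.88/153.09 = 0.3193
P(N ≥ n) = ρ^n = 0.3193^3 = 0.032550

Final: 0.032550


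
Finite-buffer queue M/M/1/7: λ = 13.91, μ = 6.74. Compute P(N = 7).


ρ = λ/μ = 13.91/6.74 = 2.0638
P_K = (1−ρ)ρ^K/(1−ρ^(K+1)) = (-1.0638·159.466930)/(1 − 329.107567)
= -169.640637/-328.107567 = 0.517028

Final: 0.517028


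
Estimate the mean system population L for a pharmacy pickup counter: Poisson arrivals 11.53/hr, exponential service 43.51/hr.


ρ = λ/μ = 11.53/43.51 = 0.2650
L = ρ/(1−ρ) = 0.2650/(1 − 0.2650) = 0.2650/0.7350 = 0.3605

Final: 0.3605


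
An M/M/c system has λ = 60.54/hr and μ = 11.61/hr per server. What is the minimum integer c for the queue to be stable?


Stability requires cμ > λ ⇔ c > λ/μ.
λ/μ = 60.54/11.61 = 5.2145
Minimum integer c = ⌊5.2145⌋ + 1 = 6
Check: 6·11.61 = 69.66 > 60.54, while 5·11.61 = 58.05 ≤ 60.54

Final: 6 servers


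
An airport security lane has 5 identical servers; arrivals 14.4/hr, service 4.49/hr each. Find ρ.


ρ = λ/(cμ) = 14.4/(5·4.49) = 14.4/22.45 = 0.6414

Final: 0.6414


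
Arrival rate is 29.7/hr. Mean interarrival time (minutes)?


Mean interarrival time = 1/λ = 1/29.7 hour = 0.03367 hour
In minutes: 0.03367 × 60 = 2.0202 min

Final: 2.0202 min


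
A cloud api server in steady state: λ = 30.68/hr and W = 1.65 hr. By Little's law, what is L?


L = λW = 30.68·1.65 = 50.6220

Final: 50.6220


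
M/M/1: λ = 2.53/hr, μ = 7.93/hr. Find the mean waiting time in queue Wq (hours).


ρ = 2.53/7.93 = 0.3190
Wq = ρ/(μ−λ) = 0.3190/(7.93 − 2.53) = 0.3190/5.40 = 0.05908 hr

Final: 0.05908 hr


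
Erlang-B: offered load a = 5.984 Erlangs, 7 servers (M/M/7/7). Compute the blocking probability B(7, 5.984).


B(c,a) = (a^c/c!) / Σ_{k=0}^{c} a^k/k!
a^7/7! = 54.514315
Σ terms (k=0..7): 1.00000 + 5.98400 + 17.90413 + 35.71277 + 53.42630 + 63.94060 + 63.77009 + 54.51431 = 296.252193
B = 54.514315/296.252193 = 0.184013

Final: 0.184013


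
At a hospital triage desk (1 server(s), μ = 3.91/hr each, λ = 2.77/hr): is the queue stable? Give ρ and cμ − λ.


Total capacity cμ = 1·3.91 = 3.91/hr
ρ = λ/(cμ) = 2.77/3.91 = 0.7084
Stable ⇔ ρ < 1: YES
Spare capacity = cμ − λ = 3.91 − 2.77 = 1.14/hr

Final: ρ = 0.7084; stable; margin = 1.14/hr


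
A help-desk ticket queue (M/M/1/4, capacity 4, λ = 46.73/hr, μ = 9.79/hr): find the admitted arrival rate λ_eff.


ρ = 4.7732; P_K = (1−ρ)ρ^4/(1−ρ^5) = 0.790818
λ_eff = λ(1 − P_K) = 46.73·(1 − 0.790818) = 46.73·0.209182 = 9.7751 /hr

Final: 9.7751 /hr


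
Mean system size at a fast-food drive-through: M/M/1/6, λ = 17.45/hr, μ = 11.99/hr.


ρ = 17.45/11.99 = 1.4554
L = ρ[1 − (K+1)ρ^K + Kρ^(K+1)] / [(1−ρ)(1−ρ^(K+1))]
Numerator: 1.4554·(1 − 7·9.502929 + 6·13.830368) = 25.413407
Denominator: (-0.4554)·(-12.830368) = 5.842686
L = 25.413407/5.842686 = 4.3496

Final: 4.3496


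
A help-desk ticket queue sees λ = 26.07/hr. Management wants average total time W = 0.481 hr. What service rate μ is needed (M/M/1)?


W = 1/(μ−λ) ⇒ μ − λ = 1/W = 1/0.481 = 2.0790
μ = λ + 1/W = 26.07 + 2.0790 = 28.1490 per hr

Final: 28.1490 /hr


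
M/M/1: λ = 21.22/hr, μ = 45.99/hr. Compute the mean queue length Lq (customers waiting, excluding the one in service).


ρ = 21.22/45.99 = 0.4614
Lq = ρ²/(1−ρ) = 0.2129/0.5386 = 0.3953

Final: 0.3953


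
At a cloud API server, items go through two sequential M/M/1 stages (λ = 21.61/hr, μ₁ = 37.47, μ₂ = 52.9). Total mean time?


Each node sees arrival rate λ = 21.61/hr (tandem ⇒ throughput preserved).
W₁ = 1/(μ₁−λ) = 1/(37.47−21.61) = 0.06305 hr
W₂ = 1/(μ₂−λ) = 1/(52.9−21.61) = 0.03196 hr
W_total = W₁ + W₂ = 0.06305 + 0.03196 = 0.09501 hr

Final: 0.09501 hr


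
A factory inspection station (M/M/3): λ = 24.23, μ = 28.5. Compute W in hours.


a = 0.8502; ρ = 0.2834; P₀ = 0.424720
Lq = P₀·a^c·ρ/(c!(1−ρ)²) = 0.02400
Wq = Lq/λ = 0.02400/24.23 = 0.0009907 hr
W = Wq + 1/μ = 0.0009907 + 0.03509 = 0.03608 hr

Final: 0.03608 hr


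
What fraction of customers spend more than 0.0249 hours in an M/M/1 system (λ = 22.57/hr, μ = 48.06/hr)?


W ~ Exponential(μ−λ) for M/M/1.
μ − λ = 48.06 − 22.57 = 25.4900
P(W > t) = e^{−(μ−λ)t} = e^{−0.6347} = 0.530094

Final: 0.530094


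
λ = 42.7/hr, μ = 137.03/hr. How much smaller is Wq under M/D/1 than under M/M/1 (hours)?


ρ = 42.7/137.03 = 0.3116
Wq(M/M/1) = ρ/(μ−λ) = 0.3116/94.33 = 0.003303 hr
Wq(M/D/1) = ρ/(2(μ−λ)) = 0.001652 hr
Savings = 0.003303 − 0.001652 = 0.001652 hr

Final: 0.001652 hr


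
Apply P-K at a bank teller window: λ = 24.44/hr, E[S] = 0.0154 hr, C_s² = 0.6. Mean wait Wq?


ρ = λ·E[S] = 24.44·0.0154 = 0.3764
E[S²] = E[S]²(1+C_s²) = 0.0154²·(1+0.6) = 0.0003795
Wq = λ·E[S²]/(2(1−ρ)) = 24.44·0.0003795/(2·0.6236) = 0.007435 hr

Final: 0.007435 hr


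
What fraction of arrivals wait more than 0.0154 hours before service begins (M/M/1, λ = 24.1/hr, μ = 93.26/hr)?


ρ = 24.1/93.26 = 0.2584
P(Wq > t) = ρ·e^{−(μ−λ)t} = 0.2584·e^{−1.0651}
= 0.2584·0.344706 = 0.089078

Final: 0.089078


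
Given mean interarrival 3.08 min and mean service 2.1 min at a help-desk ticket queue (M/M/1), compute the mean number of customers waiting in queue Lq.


λ = 60/3.08 = 19.4805 /hr
μ = 60/2.1 = 28.5714 /hr
ρ = λ/μ = 19.4805/28.5714 = 0.6818
Lq = ρ²/(1−ρ) = 0.4649/0.3182 = 1.4610

Final: 1.4610


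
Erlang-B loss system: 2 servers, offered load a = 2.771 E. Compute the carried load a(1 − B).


B(2,2.771) = 0.504482 (Erlang-B)
Carried load = a(1 − B) = 2.771·(1 − 0.504482) = 2.771·0.495518 = 1.3731 E

Final: 1.3731 Erlangs


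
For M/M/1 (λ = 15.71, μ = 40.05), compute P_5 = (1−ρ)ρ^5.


ρ = 15.71/40.05 = 0.3923
P_n = (1−ρ)·ρ^n = (1 − 0.3923)·0.3923^5 = 0.6077·0.009287 = 0.005644

Final: 0.005644


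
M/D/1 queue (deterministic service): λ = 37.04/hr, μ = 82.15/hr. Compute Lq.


ρ = 37.04/82.15 = 0.4509
M/D/1: Lq = ρ²/(2(1−ρ)) = 0.2033/(2·0.5491) = 0.18511

Final: 0.18511


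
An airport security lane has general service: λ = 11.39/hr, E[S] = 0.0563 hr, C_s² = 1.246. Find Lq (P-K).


ρ = λ·E[S] = 11.39·0.0563 = 0.6413
Lq = ρ²(1+C_s²)/(2(1−ρ)) = 0.4112·(1+1.246)/(2·0.3587)
= 0.4112·2.2460/0.7175 = 1.28724

Final: 1.28724


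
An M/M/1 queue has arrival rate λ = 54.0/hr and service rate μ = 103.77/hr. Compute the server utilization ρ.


ρ = λ/μ = 54.0/103.77 = 0.5204

Final: 0.5204


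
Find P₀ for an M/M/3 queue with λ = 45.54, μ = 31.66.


a = λ/μ = 45.54/31.66 = 1.4384; ρ = a/c = 0.4795
Σ_{k=0}^{2} a^k/k! (terms k=0..2) = 1.00000 + 1.43841 + 1.03451 = 3.47292
Tail: a^3/(3!(1−ρ)) = 2.97609/(6·0.5205) = 0.95290
P₀ = 1/(3.47292 + 0.95290) = 1/4.42582 = 0.225947

Final: 0.225947


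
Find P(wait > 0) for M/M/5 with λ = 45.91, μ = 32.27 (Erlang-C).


a = λ/μ = 1.4227; ρ = a/5 = 0.2845
P₀ = 0.240778 (from M/M/c formula)
C(c,a) = [a^c/(c!(1−ρ))]·P₀ = [5.82830/(120·0.7155)]·0.240778
= 0.06788·0.240778 = 0.016345

Final: 0.016345


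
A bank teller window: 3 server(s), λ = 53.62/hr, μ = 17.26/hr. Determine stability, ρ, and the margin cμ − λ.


Total capacity cμ = 3·17.26 = 51.78/hr
ρ = λ/(cμ) = 53.62/51.78 = 1.0355
Stable ⇔ ρ < 1: NO
Spare capacity = cμ − λ = 51.78 − 53.62 = -1.84/hr

Final: ρ = 1.0355; unstable; margin = -1.84/hr


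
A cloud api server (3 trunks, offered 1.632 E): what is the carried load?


B(3,1.632) = 0.154528 (Erlang-B)
Carried load = a(1 − B) = 1.632·(1 − 0.154528) = 1.632·0.845472 = 1.3798 E

Final: 1.3798 Erlangs


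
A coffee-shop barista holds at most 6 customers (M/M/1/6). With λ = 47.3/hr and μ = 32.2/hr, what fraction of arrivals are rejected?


ρ = λ/μ = 47.3/32.2 = 1.4689
P_K = (1−ρ)ρ^K/(1−ρ^(K+1)) = (-0.4689·10.046889)/(1 − 14.758319)
= -4.711429/-13.758319 = 0.342442

Final: 0.342442


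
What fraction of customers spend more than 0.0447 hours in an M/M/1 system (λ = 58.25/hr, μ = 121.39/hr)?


W ~ Exponential(μ−λ) for M/M/1.
μ − λ = 121.39 − 58.25 = 63.1400
P(W > t) = e^{−(μ−λ)t} = e^{−2.8224} = 0.059466

Final: 0.059466


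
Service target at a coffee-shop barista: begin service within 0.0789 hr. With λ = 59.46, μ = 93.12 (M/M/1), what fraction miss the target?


ρ = 59.46/93.12 = 0.6385
P(Wq > t) = ρ·e^{−(μ−λ)t} = 0.6385·e^{−2.6558}
= 0.6385·0.070244 = 0.044853

Final: 0.044853


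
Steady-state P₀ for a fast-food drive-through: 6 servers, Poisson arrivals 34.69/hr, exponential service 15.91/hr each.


a = λ/μ = 34.69/15.91 = 2.1804; ρ = a/c = 0.3634
Σ_{k=0}^{5} a^k/k! (terms k=0..5) = 1.00000 + 2.18039 + 2.37705 + 1.72763 + 0.94173 + 0.41067 = 8.63746
Tail: a^6/(6!(1−ρ)) = 107.44958/(720·0.6366) = 0.23443
P₀ = 1/(8.63746 + 0.23443) = 1/8.87189 = 0.112716

Final: 0.112716


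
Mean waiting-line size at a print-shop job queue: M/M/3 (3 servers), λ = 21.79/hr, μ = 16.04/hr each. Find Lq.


a = λ/μ = 1.3585; ρ = a/3 = 0.4528
P₀ = 0.247229
Lq = P₀·a^c·ρ / (c!·(1−ρ)²) = 0.247229·2.50702·0.4528/(6·0.29940)
= 0.15624

Final: 0.15624


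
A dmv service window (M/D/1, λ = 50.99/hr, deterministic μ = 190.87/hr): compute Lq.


ρ = 50.99/190.87 = 0.2671
M/D/1: Lq = ρ²/(2(1−ρ)) = 0.07137/(2·0.7329) = 0.04869

Final: 0.04869


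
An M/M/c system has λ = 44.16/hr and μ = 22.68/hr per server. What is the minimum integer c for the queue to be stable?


Stability requires cμ > λ ⇔ c > λ/μ.
λ/μ = 44.16/22.68 = 1.9471
Minimum integer c = ⌊1.9471⌋ + 1 = 2
Check: 2·22.68 = 45.36 > 44.16, while 1·22.68 = 22.68 ≤ 44.16

Final: 2 servers


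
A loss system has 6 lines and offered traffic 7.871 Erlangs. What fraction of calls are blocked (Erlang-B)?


B(c,a) = (a^c/c!) / Σ_{k=0}^{c} a^k/k!
a^6/6! = 330.253157
Σ terms (k=0..6): 1.00000 + 7.87100 + 30.97632 + 81.27154 + 159.92207 + 251.74933 + 330.25316 = 863.043415
B = 330.253157/863.043415 = 0.382661

Final: 0.382661


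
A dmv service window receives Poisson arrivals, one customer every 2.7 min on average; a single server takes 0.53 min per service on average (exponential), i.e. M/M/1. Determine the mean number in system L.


λ = 60/2.7 = 22.2222 /hr
μ = 60/0.53 = 113.2075 /hr
ρ = λ/μ = 22.2222/113.2075 = 0.1963
L = ρ/(1−ρ) = 0.1963/0.8037 = 0.2442

Final: 0.2442


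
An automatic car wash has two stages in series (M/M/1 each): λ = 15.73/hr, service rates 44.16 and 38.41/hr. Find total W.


Each node sees arrival rate λ = 15.73/hr (tandem ⇒ throughput preserved).
W₁ = 1/(μ₁−λ) = 1/(44.16−15.73) = 0.03517 hr
W₂ = 1/(μ₂−λ) = 1/(38.41−15.73) = 0.04409 hr
W_total = W₁ + W₂ = 0.03517 + 0.04409 = 0.07927 hr

Final: 0.07927 hr


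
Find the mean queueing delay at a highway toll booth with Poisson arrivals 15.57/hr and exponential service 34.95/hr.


ρ = 15.57/34.95 = 0.4455
Wq = ρ/(μ−λ) = 0.4455/(34.95 − 15.57) = 0.4455/19.38 = 0.02299 hr

Final: 0.02299 hr


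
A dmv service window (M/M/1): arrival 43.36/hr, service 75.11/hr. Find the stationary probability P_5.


ρ = 43.36/75.11 = 0.5773
P_n = (1−ρ)·ρ^n = (1 − 0.5773)·0.5773^5 = 0.4227·0.064115 = 0.027102

Final: 0.027102


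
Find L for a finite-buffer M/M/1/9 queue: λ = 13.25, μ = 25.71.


ρ = 13.25/25.71 = 0.5154
L = ρ[1 − (K+1)ρ^K + Kρ^(K+1)] / [(1−ρ)(1−ρ^(K+1))]
Numerator: 0.5154·(1 − 10·0.002565 + 9·0.001322) = 0.508277
Denominator: (0.4846)·(0.998678) = 0.483996
L = 0.508277/0.483996 = 1.0502

Final: 1.0502


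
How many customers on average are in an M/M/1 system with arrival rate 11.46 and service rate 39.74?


ρ = λ/μ = 11.46/39.74 = 0.2884
L = ρ/(1−ρ) = 0.2884/(1 − 0.2884) = 0.2884/0.7116 = 0.4052

Final: 0.4052


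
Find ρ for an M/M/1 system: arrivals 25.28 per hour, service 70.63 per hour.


ρ = λ/μ = 25.28/70.63 = 0.3579

Final: 0.3579


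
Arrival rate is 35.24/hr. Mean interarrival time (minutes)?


Mean interarrival time = 1/λ = 1/35.24 hour = 0.02838 hour
In minutes: 0.02838 × 60 = 1.7026 min

Final: 1.7026 min


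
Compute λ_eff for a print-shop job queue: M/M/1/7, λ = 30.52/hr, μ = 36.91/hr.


ρ = 0.8269; P_K = (1−ρ)ρ^7/(1−ρ^8) = 0.058551
λ_eff = λ(1 − P_K) = 30.52·(1 − 0.058551) = 30.52·0.941449 = 28.7330 /hr

Final: 28.7330 /hr


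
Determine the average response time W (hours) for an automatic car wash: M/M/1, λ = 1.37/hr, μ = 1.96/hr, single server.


W = 1/(μ−λ) = 1/(1.96 − 1.37) = 1/0.5900 = 1.6949 hr

Final: 1.6949 hr


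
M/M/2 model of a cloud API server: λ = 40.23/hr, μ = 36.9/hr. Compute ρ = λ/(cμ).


ρ = λ/(cμ) = 40.23/(2·36.9) = 40.23/73.80 = 0.5451

Final: 0.5451


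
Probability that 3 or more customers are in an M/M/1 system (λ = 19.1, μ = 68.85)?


ρ = 19.1/68.85 = 0.2774
P(N ≥ n) = ρ^n = 0.2774^3 = 0.021350

Final: 0.021350


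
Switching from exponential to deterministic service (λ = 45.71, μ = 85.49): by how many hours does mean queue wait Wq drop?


ρ = 45.71/85.49 = 0.5347
Wq(M/M/1) = ρ/(μ−λ) = 0.5347/39.78 = 0.01344 hr
Wq(M/D/1) = ρ/(2(μ−λ)) = 0.006720 hr
Savings = 0.01344 − 0.006720 = 0.006720 hr

Final: 0.006720 hr


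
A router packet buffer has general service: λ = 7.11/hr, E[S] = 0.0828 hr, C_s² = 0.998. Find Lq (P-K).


ρ = λ·E[S] = 7.11·0.0828 = 0.5887
Lq = ρ²(1+C_s²)/(2(1−ρ)) = 0.3466·(1+0.998)/(2·0.4113)
= 0.3466·1.9980/0.8226 = 0.84181

Final: 0.84181


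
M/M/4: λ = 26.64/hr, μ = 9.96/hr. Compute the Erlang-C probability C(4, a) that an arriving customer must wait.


a = λ/μ = 2.6747; ρ = a/4 = 0.6687
P₀ = 0.059252 (from M/M/c formula)
C(c,a) = [a^c/(c!(1−ρ))]·P₀ = [51.17991/(24·0.3313)]·0.059252
= 6.43626·0.059252 = 0.381361

Final: 0.381361


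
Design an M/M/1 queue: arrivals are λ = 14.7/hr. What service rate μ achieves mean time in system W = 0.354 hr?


W = 1/(μ−λ) ⇒ μ − λ = 1/W = 1/0.354 = 2.8249
μ = λ + 1/W = 14.7 + 2.8249 = 17.5249 per hr

Final: 17.5249 /hr


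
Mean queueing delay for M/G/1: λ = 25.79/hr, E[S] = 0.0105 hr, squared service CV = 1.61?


ρ = λ·E[S] = 25.79·0.0105 = 0.2708
E[S²] = E[S]²(1+C_s²) = 0.0105²·(1+1.61) = 0.0002878
Wq = λ·E[S²]/(2(1−ρ)) = 25.79·0.0002878/(2·0.7292) = 0.005089 hr

Final: 0.005089 hr


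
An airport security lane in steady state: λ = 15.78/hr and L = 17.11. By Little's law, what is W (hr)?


W = L/λ = 17.11/15.78 = 1.0843 hr

Final: 1.0843 hr


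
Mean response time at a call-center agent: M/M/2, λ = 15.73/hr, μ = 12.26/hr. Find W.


a = 1.2830; ρ = 0.6415; P₀ = 0.218385
Lq = P₀·a^c·ρ/(c!(1−ρ)²) = 0.89731
Wq = Lq/λ = 0.89731/15.73 = 0.05704 hr
W = Wq + 1/μ = 0.05704 + 0.08157 = 0.13861 hr

Final: 0.13861 hr


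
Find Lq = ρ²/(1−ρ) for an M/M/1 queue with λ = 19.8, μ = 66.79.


ρ = 19.8/66.79 = 0.2965
Lq = ρ²/(1−ρ) = 0.08788/0.7035 = 0.1249

Final: 0.1249


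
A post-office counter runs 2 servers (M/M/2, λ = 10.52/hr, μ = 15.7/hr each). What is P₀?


a = λ/μ = 10.52/15.7 = 0.6701; ρ = a/c = 0.3350
Σ_{k=0}^{1} a^k/k! (terms k=0..1) = 1.00000 + 0.67006 = 1.67006
Tail: a^2/(2!(1−ρ)) = 0.44899/(2·0.6650) = 0.33760
P₀ = 1/(1.67006 + 0.33760) = 1/2.00766 = 0.498092

Final: 0.498092


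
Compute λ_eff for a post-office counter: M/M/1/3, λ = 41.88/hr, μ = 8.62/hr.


ρ = 4.8585; P_K = (1−ρ)ρ^3/(1−ρ^4) = 0.795602
λ_eff = λ(1 − P_K) = 41.88·(1 − 0.795602) = 41.88·0.204398 = 8.5602 /hr

Final: 8.5602 /hr


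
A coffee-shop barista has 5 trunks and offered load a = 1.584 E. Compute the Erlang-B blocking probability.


B(c,a) = (a^c/c!) / Σ_{k=0}^{c} a^k/k!
a^5/5! = 0.083099
Σ terms (k=0..5): 1.00000 + 1.58400 + 1.25453 + 0.66239 + 0.26231 + 0.08310 = 4.846324
B = 0.083099/4.846324 = 0.017147

Final: 0.017147


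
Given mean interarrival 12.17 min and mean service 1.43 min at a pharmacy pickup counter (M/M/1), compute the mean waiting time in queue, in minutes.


λ = 60/12.17 = 4.9302 /hr
μ = 60/1.43 = 41.9580 /hr
ρ = λ/μ = 4.9302/41.9580 = 0.1175
Wq = ρ/(μ−λ) = 0.1175/(41.9580−4.9302) = 0.003173 hr
In minutes: 0.003173·60 = 0.1904 min

Final: 0.1904 min


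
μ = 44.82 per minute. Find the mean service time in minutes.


Mean service time = 1/μ = 1/44.82 minute = 0.02231 minute
In minutes: 0.02231 × 1 = 0.02231 min

Final: 0.02231 min


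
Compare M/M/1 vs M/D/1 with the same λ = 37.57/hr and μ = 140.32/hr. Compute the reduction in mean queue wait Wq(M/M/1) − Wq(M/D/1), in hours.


ρ = 37.57/140.32 = 0.2677
Wq(M/M/1) = ρ/(μ−λ) = 0.2677/102.75 = 0.002606 hr
Wq(M/D/1) = ρ/(2(μ−λ)) = 0.001303 hr
Savings = 0.002606 − 0.001303 = 0.001303 hr

Final: 0.001303 hr


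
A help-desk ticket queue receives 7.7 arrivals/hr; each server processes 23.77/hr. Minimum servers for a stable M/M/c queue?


Stability requires cμ > λ ⇔ c > λ/μ.
λ/μ = 7.7/23.77 = 0.3239
Minimum integer c = ⌊0.3239⌋ + 1 = 1
Check: 1·23.77 = 23.77 > 7.7, while 0·23.77 = 0.00 ≤ 7.7

Final: 1 servers


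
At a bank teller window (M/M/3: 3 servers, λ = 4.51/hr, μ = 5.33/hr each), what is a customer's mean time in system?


a = 0.8462; ρ = 0.2821; P₀ = 0.426479
Lq = P₀·a^c·ρ/(c!(1−ρ)²) = 0.02356
Wq = Lq/λ = 0.02356/4.51 = 0.005225 hr
W = Wq + 1/μ = 0.005225 + 0.18762 = 0.19284 hr

Final: 0.19284 hr


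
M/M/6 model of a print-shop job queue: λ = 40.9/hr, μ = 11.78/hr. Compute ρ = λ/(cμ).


ρ = λ/(cμ) = 40.9/(6·11.78) = 40.9/70.68 = 0.5787

Final: 0.5787


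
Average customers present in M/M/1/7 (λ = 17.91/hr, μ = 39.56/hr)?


ρ = 17.91/39.56 = 0.4527
L = ρ[1 − (K+1)ρ^K + Kρ^(K+1)] / [(1−ρ)(1−ρ^(K+1))]
Numerator: 0.4527·(1 − 8·0.003898 + 7·0.001765) = 0.444204
Denominator: (0.5473)·(0.998235) = 0.546304
L = 0.444204/0.546304 = 0.8131

Final: 0.8131


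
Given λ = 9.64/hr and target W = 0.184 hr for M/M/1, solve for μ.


W = 1/(μ−λ) ⇒ μ − λ = 1/W = 1/0.184 = 5.4348
μ = λ + 1/W = 9.64 + 5.4348 = 15.0748 per hr

Final: 15.0748 /hr


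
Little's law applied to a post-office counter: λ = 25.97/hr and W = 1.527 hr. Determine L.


L = λW = 25.97·1.527 = 39.6562

Final: 39.6562


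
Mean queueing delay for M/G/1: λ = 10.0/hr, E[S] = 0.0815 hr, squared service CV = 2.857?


ρ = λ·E[S] = 10.0·0.0815 = 0.8150
E[S²] = E[S]²(1+C_s²) = 0.0815²·(1+2.857) = 0.025619
Wq = λ·E[S²]/(2(1−ρ)) = 10.0·0.025619/(2·0.1850) = 0.69241 hr

Final: 0.69241 hr


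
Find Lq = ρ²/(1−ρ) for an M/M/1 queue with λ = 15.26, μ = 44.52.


ρ = 15.26/44.52 = 0.3428
Lq = ρ²/(1−ρ) = 0.1175/0.6572 = 0.1788

Final: 0.1788


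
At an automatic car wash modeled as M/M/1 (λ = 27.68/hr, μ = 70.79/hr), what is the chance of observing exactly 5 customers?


ρ = 27.68/70.79 = 0.3910
P_n = (1−ρ)·ρ^n = (1 − 0.3910)·0.3910^5 = 0.6090·0.009141 = 0.005566

Final: 0.005566


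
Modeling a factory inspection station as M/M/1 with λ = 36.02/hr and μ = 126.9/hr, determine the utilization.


ρ = λ/μ = 36.02/126.9 = 0.2838

Final: 0.2838


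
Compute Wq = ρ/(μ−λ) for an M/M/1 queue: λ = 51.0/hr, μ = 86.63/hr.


ρ = 51.0/86.63 = 0.5887
Wq = ρ/(μ−λ) = 0.5887/(86.63 − 51.0) = 0.5887/35.63 = 0.01652 hr

Final: 0.01652 hr


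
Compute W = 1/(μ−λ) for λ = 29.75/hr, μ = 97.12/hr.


W = 1/(μ−λ) = 1/(97.12 − 29.75) = 1/67.37 = 0.01484 hr

Final: 0.01484 hr


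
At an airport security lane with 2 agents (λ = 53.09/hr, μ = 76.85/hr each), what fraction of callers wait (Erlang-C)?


a = λ/μ = 0.6908; ρ = a/2 = 0.3454
P₀ = 0.486532 (from M/M/c formula)
C(c,a) = [a^c/(c!(1−ρ))]·P₀ = [0.47724/(2·0.6546)]·0.486532
= 0.36454·0.486532 = 0.177359

Final: 0.177359


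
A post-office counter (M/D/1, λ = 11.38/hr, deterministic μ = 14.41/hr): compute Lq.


ρ = 11.38/14.41 = 0.7897
M/D/1: Lq = ρ²/(2(1−ρ)) = 0.6237/(2·0.2103) = 1.48302

Final: 1.48302


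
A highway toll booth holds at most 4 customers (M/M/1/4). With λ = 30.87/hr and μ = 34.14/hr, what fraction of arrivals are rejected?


ρ = λ/μ = 30.87/34.14 = 0.9042
P_K = (1−ρ)ρ^K/(1−ρ^(K+1)) = (0.09578·0.668486)/(1 − 0.604457)
= 0.064029/0.395543 = 0.161876

Final: 0.161876


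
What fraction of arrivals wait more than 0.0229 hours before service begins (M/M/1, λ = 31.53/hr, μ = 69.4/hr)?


ρ = 31.53/69.4 = 0.4543
P(Wq > t) = ρ·e^{−(μ−λ)t} = 0.4543·e^{−0.8672}
= 0.4543·0.420117 = 0.190869

Final: 0.190869


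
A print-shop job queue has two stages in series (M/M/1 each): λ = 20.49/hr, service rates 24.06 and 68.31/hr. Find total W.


Each node sees arrival rate λ = 20.49/hr (tandem ⇒ throughput preserved).
W₁ = 1/(μ₁−λ) = 1/(24.06−20.49) = 0.28011 hr
W₂ = 1/(μ₂−λ) = 1/(68.31−20.49) = 0.02091 hr
W_total = W₁ + W₂ = 0.28011 + 0.02091 = 0.30102 hr

Final: 0.30102 hr


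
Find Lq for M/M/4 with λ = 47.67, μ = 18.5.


a = λ/μ = 2.5768; ρ = a/4 = 0.6442
P₀ = 0.067066
Lq = P₀·a^c·ρ / (c!·(1−ρ)²) = 0.067066·44.08529·0.6442/(24·0.12660)
= 0.62685

Final: 0.62685


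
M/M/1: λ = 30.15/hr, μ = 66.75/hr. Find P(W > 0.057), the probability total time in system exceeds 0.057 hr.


W ~ Exponential(μ−λ) for M/M/1.
μ − λ = 66.75 − 30.15 = 36.6000
P(W > t) = e^{−(μ−λ)t} = e^{−2.0862} = 0.124158

Final: 0.124158


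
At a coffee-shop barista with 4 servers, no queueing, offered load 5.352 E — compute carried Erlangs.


B(4,5.352) = 0.425147 (Erlang-B)
Carried load = a(1 − B) = 5.352·(1 − 0.425147) = 5.352·0.574853 = 3.0766 E

Final: 3.0766 Erlangs


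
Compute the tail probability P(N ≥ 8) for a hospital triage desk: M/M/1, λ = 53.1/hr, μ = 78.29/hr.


ρ = 53.1/78.29 = 0.6782
P(N ≥ n) = ρ^n = 0.6782^8 = 0.044782

Final: 0.044782


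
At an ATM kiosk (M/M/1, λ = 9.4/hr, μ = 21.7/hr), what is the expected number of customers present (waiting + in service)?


ρ = λ/μ = 9.4/21.7 = 0.4332
L = ρ/(1−ρ) = 0.4332/(1 − 0.4332) = 0.4332/0.5668 = 0.7642

Final: 0.7642


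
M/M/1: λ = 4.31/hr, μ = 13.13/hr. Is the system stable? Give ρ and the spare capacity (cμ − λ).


Total capacity cμ = 1·13.13 = 13.13/hr
ρ = λ/(cμ) = 4.31/13.13 = 0.3283
Stable ⇔ ρ < 1: YES
Spare capacity = cμ − λ = 13.13 − 4.31 = 8.82/hr

Final: ρ = 0.3283; stable; margin = 8.82/hr


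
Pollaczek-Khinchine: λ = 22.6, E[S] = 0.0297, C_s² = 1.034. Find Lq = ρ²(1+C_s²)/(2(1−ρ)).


ρ = λ·E[S] = 22.6·0.0297 = 0.6712
Lq = ρ²(1+C_s²)/(2(1−ρ)) = 0.4505·(1+1.034)/(2·0.3288)
= 0.4505·2.0340/0.6576 = 1.39362

Final: 1.39362


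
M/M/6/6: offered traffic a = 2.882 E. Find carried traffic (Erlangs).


B(6,2.882) = 0.045866 (Erlang-B)
Carried load = a(1 − B) = 2.882·(1 − 0.045866) = 2.882·0.954134 = 2.7498 E

Final: 2.7498 Erlangs


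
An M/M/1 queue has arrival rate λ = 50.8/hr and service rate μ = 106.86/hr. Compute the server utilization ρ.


ρ = λ/μ = 50.8/106.86 = 0.4754

Final: 0.4754


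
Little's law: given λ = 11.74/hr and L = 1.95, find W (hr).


W = L/λ = 1.95/11.74 = 0.1661 hr

Final: 0.1661 hr


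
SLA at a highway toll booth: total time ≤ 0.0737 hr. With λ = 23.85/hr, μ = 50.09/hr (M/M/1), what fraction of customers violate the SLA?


W ~ Exponential(μ−λ) for M/M/1.
μ − λ = 50.09 − 23.85 = 26.2400
P(W > t) = e^{−(μ−λ)t} = e^{−1.9339} = 0.144585

Final: 0.144585


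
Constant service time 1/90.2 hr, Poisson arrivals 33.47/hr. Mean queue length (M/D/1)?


ρ = 33.47/90.2 = 0.3711
M/D/1: Lq = ρ²/(2(1−ρ)) = 0.1377/(2·0.6289) = 0.10946

Final: 0.10946


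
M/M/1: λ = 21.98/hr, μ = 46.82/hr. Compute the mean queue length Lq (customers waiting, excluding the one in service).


ρ = 21.98/46.82 = 0.4695
Lq = ρ²/(1−ρ) = 0.2204/0.5305 = 0.4154

Final: 0.4154


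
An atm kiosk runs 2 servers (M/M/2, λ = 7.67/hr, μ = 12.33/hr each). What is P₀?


a = λ/μ = 7.67/12.33 = 0.6221; ρ = a/c = 0.3110
Σ_{k=0}^{1} a^k/k! (terms k=0..1) = 1.00000 + 0.62206 = 1.62206
Tail: a^2/(2!(1−ρ)) = 0.38696/(2·0.6890) = 0.28082
P₀ = 1/(1.62206 + 0.28082) = 1/1.90288 = 0.525518

Final: 0.525518


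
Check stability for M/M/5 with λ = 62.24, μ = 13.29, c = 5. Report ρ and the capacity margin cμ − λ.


Total capacity cμ = 5·13.29 = 66.45/hr
ρ = λ/(cμ) = 62.24/66.45 = 0.9366
Stable ⇔ ρ < 1: YES
Spare capacity = cμ − λ = 66.45 − 62.24 = 4.21/hr

Final: ρ = 0.9366; stable; margin = 4.21/hr


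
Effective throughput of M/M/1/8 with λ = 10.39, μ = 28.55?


ρ = 0.3639; P_K = (1−ρ)ρ^8/(1−ρ^9) = 0.0001957
λ_eff = λ(1 − P_K) = 10.39·(1 − 0.0001957) = 10.39·0.999804 = 10.3880 /hr

Final: 10.3880 /hr


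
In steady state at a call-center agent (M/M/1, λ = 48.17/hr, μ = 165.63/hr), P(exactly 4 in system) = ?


ρ = 48.17/165.63 = 0.2908
P_n = (1−ρ)·ρ^n = (1 − 0.2908)·0.2908^4 = 0.7092·0.007154 = 0.005073

Final: 0.005073


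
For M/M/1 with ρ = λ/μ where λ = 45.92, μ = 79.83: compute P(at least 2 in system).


ρ = 45.92/79.83 = 0.5752
P(N ≥ n) = ρ^n = 0.5752^2 = 0.330881

Final: 0.330881


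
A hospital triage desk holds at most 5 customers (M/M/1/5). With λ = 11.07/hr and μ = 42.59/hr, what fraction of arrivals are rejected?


ρ = λ/μ = 11.07/42.59 = 0.2599
P_K = (1−ρ)ρ^K/(1−ρ^(K+1)) = (0.7401·0.001186)/(1 − 0.0003083)
= 0.0008780/0.999692 = 0.0008782

Final: 0.0008782


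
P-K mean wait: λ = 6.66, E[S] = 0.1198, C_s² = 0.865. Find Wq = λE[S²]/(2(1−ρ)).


ρ = λ·E[S] = 6.66·0.1198 = 0.7979
E[S²] = E[S]²(1+C_s²) = 0.1198²·(1+0.865) = 0.026767
Wq = λ·E[S²]/(2(1−ρ)) = 6.66·0.026767/(2·0.2021) = 0.44096 hr

Final: 0.44096 hr


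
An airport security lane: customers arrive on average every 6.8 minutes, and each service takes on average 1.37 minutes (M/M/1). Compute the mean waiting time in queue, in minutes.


λ = 60/6.8 = 8.8235 /hr
μ = 60/1.37 = 43.7956 /hr
ρ = λ/μ = 8.8235/43.7956 = 0.2015
Wq = ρ/(μ−λ) = 0.2015/(43.7956−8.8235) = 0.005761 hr
In minutes: 0.005761·60 = 0.3457 min

Final: 0.3457 min
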